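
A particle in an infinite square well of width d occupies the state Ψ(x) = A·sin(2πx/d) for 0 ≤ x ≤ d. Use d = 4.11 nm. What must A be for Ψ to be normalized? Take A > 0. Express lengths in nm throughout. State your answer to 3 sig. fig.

A ≈ 0.698 nm^(-1/2)

The normalization condition is ∫|Ψ|² dx = 1 from 0 to d.
With ∫₀^d sin²(nπx/d) dx = d/2, with Ψ = A·sin(2πx/d), the integral evaluates to A²·[d/2].
Hence A² = 1/[d/2].
Substituting d = 4.11 gives A² = 0.4866, so A = 0.6976.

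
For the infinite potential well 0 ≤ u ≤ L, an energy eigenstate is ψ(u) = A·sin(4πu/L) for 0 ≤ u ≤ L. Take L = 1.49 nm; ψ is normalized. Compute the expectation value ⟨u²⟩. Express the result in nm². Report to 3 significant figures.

⟨u^2⟩ ≈ 0.733 nm^2

⟨u²⟩ = ∫ u^2 |ψ|² du over the full domain.
Since the A² factors cancel between numerator and denominator, ⟨u²⟩ = -L^2/(32·π^2) + L^2/3.
With L = 1.49, ⟨u^2⟩ = 0.7330.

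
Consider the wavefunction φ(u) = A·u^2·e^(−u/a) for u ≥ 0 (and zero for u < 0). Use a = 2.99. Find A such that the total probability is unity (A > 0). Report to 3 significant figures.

A ≈ 0.0747

We need A² ∫|f|² du = 1, taking the integral from 0 to ∞.
Recall ∫₀^∞ u^m e^(−u/β) du = m!·β^(m+1), the integral (without the A² prefactor) comes out to 3·a^5/4.
So A² = (3·a^5/4)^(−1).
Plugging in a = 2.99 yields A = 0.07469.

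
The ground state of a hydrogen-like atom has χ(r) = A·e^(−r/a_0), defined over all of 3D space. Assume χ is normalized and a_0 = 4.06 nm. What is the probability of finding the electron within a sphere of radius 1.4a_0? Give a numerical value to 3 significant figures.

P ≈ 0.531

Integrate the radial probability density 4πr²|χ|² over r ≤ 1.4a_0.
A² is fixed by ∫₀^∞ 4πr²|χ|² dr = 1, i.e. A² = (π·a_0^3)^(−1).
Let u = r/a_0; then A², 4π and the length scale all cancel, so P = ∫_{0}^{1.4} u^2·e^(-2·u) du ÷ ∫_{0}^{∞} u^2·e^(-2·u) du.
With ∫ u^2·e^(-2·u) du = -(2·u^2 + 2·u + 1)·e^(-2·u)/4 + C, the region integral is 1/4 - 193·e^(-14/5)/100 and the full one is 1/4.
Taking the ratio yields P = 0.5305.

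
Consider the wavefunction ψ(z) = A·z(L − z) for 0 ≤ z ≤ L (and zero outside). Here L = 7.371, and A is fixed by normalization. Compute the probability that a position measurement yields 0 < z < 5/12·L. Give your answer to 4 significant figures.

P = ∫_{0}^{5/12·L} |ψ(z)|² dz.
With A² fixed by ∫|ψ|² = 1, i.e. A² = (L^5/30)^(−1), substitute and integrate.
Let u = z/L; then A² and the length scale cancel, so P = ∫_{0}^{5/12} u^2·(1 - u)^2 du ÷ ∫_{0}^{1} u^2·(1 - u)^2 du.
Using ∫ u^2·(1 - u)^2 du = u^3·(6·u^2 - 15·u + 10)/30, the numerator is ≈ 0.0115540 and the denominator is 1/30.
Evaluating gives P = 0.34662.

P ≈ 0.3466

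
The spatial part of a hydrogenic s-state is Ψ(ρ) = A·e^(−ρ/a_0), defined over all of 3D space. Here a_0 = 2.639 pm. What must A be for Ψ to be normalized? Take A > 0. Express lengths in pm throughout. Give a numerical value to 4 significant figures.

We need A² ∫|f|² 4πρ² dρ = 1, taking the integral from 0 to ∞.
(Spherical symmetry: dV = 4πρ² dρ.)
Using ∫₀^∞ ρⁿ e^(−αρ) dρ = n!/αⁿ⁺¹, carrying out the integral gives A² · π·a_0^3.
Hence A² = 1/[π·a_0^3].
With a_0 = 2.639: A² = 0.017319 and A = 0.13160.

A ≈ 0.1316 pm^(-3/2)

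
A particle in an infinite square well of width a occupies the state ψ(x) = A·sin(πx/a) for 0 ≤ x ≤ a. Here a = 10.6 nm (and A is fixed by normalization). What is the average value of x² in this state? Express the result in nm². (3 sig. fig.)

⟨x^2⟩ ≈ 31.8 nm^2

The expectation value is the |ψ|²-weighted average of x^2: ∫ x^2|ψ|² dx.
With ∫₀^a sin²(nπx/a) dx = a/2, the ratio of the moment integral to the normalization integral gives ⟨x²⟩ = -a^2/(2·π^2) + a^2/3.
Putting a = 10.6 gives 31.76.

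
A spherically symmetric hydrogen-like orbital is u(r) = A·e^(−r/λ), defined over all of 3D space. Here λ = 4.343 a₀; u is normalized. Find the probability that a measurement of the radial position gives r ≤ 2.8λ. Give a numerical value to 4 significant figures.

P ≈ 0.9176

Integrate the radial probability density 4πr²|u|² over r ≤ 2.8λ.
Normalization gives A² = 1/(π·λ^3).
Let t = r/λ; then A², 4π and the length scale all cancel, so P = ∫_{0}^{2.8} t^2·e^(-2·t) dt ÷ ∫_{0}^{∞} t^2·e^(-2·t) dt.
An antiderivative of t^2·e^(-2·t) is -(2·t^2 + 2·t + 1)·e^(-2·t)/4; evaluating from 0 to 2.8 gives 1/4 - 557·e^(-28/5)/100, while the full integral is 1/4.
Taking the ratio yields P = 0.91761.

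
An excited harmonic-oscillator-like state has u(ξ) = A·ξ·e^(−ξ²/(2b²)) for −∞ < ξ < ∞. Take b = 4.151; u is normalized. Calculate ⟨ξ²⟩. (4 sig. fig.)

⟨ξ^2⟩ ≈ 25.85

⟨ξ²⟩ = ∫ ξ^2 |u|² dξ over the full domain.
With ∫_{−∞}^{∞} ξ^(2m) e^(−αξ²) dξ = (2m−1)!!·√π / (2^m α^(m+1/2)), since the A² factors cancel between numerator and denominator, ⟨ξ²⟩ = 3·b^2/2.
With b = 4.151, ⟨ξ^2⟩ = 25.846.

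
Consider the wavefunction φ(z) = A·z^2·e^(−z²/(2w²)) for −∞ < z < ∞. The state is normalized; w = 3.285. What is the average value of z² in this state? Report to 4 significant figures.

⟨z^2⟩ ≈ 26.98

⟨z²⟩ = ∫ z^2 |φ|² dz over the full domain.
The ratio of the moment integral to the normalization integral gives ⟨z²⟩ = 5·w^2/2.
Putting w = 3.285 gives 26.978.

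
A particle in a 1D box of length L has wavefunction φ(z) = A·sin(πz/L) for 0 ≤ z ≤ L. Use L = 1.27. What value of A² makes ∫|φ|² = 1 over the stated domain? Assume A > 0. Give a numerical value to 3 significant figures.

Normalization requires ∫|φ|² dz = 1, integrated from 0 to L.
Carrying out the integral gives A² · L/2.
So A² = (L/2)^(−1).
With L = 1.27: A² = 1.575 and A = 1.255.

A^2 ≈ 1.57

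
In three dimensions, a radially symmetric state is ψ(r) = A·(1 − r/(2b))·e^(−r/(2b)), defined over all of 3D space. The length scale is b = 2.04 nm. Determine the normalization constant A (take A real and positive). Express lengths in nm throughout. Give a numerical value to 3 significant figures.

Require ∫ |ψ|² 4πr² dr = 1 over the whole domain.
(Spherical symmetry: dV = 4πr² dr.)
With ∫₀^∞ r^4 e^(−αr) dr = 4!/α^5, ∫|ψ|² 4πr² dr = A²·(8·π·b^3).
So A² = (8·π·b^3)^(−1).
With b = 2.04: A² = 0.004687 and A = 0.06846.

A ≈ 0.0685 nm^(-3/2)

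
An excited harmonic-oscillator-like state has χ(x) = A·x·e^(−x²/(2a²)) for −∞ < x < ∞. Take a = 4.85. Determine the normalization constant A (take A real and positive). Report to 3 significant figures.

We need A² ∫|f|² dx = 1, taking the integral from −∞ to ∞.
Using the Gaussian integral ∫_{−∞}^{∞} e^(−αx²) dx = √(π/α), the integral (without the A² prefactor) comes out to √(π)·a^3/2.
Setting this equal to 1 gives A² = 1/(√(π)·a^3/2).
Substituting a = 4.85 gives A² = 0.009891, so A = 0.09945.

A ≈ 0.0995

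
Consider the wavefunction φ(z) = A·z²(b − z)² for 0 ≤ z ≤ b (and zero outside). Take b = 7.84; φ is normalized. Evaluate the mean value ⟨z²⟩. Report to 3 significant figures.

⟨z^2⟩ ≈ 16.8

The expectation value is the |φ|²-weighted average of z^2: ∫ z^2|φ|² dz.
Evaluating both integrals, ⟨z²⟩ = 3·b^2/11.
With b = 7.84, ⟨z^2⟩ = 16.76.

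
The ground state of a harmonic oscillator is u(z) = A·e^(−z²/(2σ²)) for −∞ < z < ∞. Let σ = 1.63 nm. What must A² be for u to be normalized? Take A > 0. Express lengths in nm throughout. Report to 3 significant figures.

A^2 ≈ 0.346 nm^(-1)

Normalization requires ∫|u|² dz = 1, integrated from −∞ to ∞.
With u = A·e^(−z²/(2σ²)), the integral evaluates to A²·[√(π)·σ].
So A² = (√(π)·σ)^(−1).
Substituting σ = 1.63 gives A² = 0.3461, so A = 0.5883.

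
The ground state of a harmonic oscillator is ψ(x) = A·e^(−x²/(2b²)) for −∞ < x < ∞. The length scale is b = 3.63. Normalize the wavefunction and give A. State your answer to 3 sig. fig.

Require ∫ |ψ|² dx = 1 over the whole domain.
Differentiating ∫e^(−αx²) dx = √(π/α) under α to get the higher moments, the integral (without the A² prefactor) comes out to √(π)·b.
Hence A² = 1/[√(π)·b].
Plugging in b = 3.63 yields A = 0.3942.

A ≈ 0.394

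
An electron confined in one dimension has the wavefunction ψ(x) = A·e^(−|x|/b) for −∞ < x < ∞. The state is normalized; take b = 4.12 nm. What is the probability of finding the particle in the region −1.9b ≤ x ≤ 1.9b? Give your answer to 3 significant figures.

P ≈ 0.978

|ψ|² is the probability density, so P = ∫_{−1.9b}^{1.9b} |ψ|² dx.
The normalization integral ∫|ψ|²dx over the whole domain equals b·A², and A² cancels in the ratio.
By symmetry take twice the x ≥ 0 contribution in numerator and denominator; the 2's cancel. Let u = x/b; then A² and the length scale cancel, so P = ∫_{0}^{1.9} e^(-2·u) du ÷ ∫_{0}^{∞} e^(-2·u) du.
With ∫ e^(-2·u) du = -e^(-2·u)/2 + C, the region integral is 1/2 - e^(-19/5)/2 and the full one is 1/2.
Evaluating gives P = 0.9776.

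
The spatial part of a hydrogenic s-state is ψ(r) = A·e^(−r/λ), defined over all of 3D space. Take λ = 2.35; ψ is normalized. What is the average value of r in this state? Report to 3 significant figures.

⟨r⟩ = ∫ r |ψ|² 4πr² dr over the full domain.
Recall ∫₀^∞ r^m e^(−r/β) dr = m!·β^(m+1), the ratio of the moment integral to the normalization integral gives ⟨r⟩ = 3·λ/2.
Putting λ = 2.35 gives 3.525.

⟨r⟩ ≈ 3.53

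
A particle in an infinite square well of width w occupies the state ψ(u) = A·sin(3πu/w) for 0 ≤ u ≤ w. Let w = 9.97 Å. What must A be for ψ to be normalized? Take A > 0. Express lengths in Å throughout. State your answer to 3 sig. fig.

A ≈ 0.448 Å^(-1/2)

We need A² ∫|f|² du = 1, taking the integral from 0 to w.
With ∫₀^w sin²(nπu/w) du = w/2, with ψ = A·sin(3πu/w), the integral evaluates to A²·[w/2].
Hence A² = 1/[w/2].
Substituting w = 9.97 gives A² = 0.2006, so A = 0.4479.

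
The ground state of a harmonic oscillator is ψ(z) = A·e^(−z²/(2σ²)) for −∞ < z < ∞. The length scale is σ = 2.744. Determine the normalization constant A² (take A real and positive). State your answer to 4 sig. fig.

A^2 ≈ 0.2056

Normalization requires ∫|ψ|² dz = 1, integrated from −∞ to ∞.
Carrying out the integral gives A² · √(π)·σ.
Hence A² = 1/[√(π)·σ].
Substituting σ = 2.744 gives A² = 0.20561, so A = 0.45344.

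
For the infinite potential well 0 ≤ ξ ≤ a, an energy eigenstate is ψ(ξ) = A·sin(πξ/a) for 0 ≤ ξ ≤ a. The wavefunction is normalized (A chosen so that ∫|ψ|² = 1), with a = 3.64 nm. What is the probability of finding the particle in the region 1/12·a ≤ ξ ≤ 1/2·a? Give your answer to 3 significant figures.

|ψ|² is the probability density, so P = ∫_{1/12·a}^{1/2·a} |ψ|² dξ.
Since A² = 1/(a/2), this is the region integral divided by the full normalization integral.
In terms of u = ξ/a (A² and the length scale cancel between numerator and denominator), P = [∫_{1/12}^{1/2} sin(π·u)^2 du] / [∫_{0}^{1} sin(π·u)^2 du].
Using ∫ sin(π·u)^2 du = u/2 - sin(2·π·u)/(4·π), the numerator is 1/(8·π) + 5/24 and the denominator is 1/2.
This works out to P = (3 + 5·π)/(12·π).

P ≈ 0.496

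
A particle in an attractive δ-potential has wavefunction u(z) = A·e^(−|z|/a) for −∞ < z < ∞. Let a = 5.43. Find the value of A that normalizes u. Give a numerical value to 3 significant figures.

A ≈ 0.429

The normalization condition is ∫|u|² dz = 1 from −∞ to ∞.
Recall ∫₀^∞ z^m e^(−z/β) dz = m!·β^(m+1), ∫|u|² dz = A²·(a).
Setting this equal to 1 gives A² = 1/(a).
With a = 5.43: A² = 0.1842 and A = 0.4291.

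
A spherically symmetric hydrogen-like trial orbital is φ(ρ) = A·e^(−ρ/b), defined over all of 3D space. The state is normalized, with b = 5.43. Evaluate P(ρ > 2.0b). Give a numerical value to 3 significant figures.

P ≈ 0.238

Integrate the radial probability density 4πρ²|φ|² over ρ > 2.0b.
Normalization gives A² = 1/(π·b^3).
Let u = ρ/b; then A², 4π and the length scale all cancel, so P = ∫_{2.0}^{∞} u^2·e^(-2·u) du ÷ ∫_{0}^{∞} u^2·e^(-2·u) du.
Using ∫ u^2·e^(-2·u) du = -(2·u^2 + 2·u + 1)·e^(-2·u)/4, the numerator is 13·e^(-4)/4 and the denominator is 1/4.
Taking the ratio yields P = 0.2381.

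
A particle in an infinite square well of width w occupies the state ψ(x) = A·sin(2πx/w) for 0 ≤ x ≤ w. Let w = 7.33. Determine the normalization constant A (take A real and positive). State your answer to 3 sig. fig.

A ≈ 0.522

Require ∫ |ψ|² dx = 1 over the whole domain.
Using sin²θ = (1 − cos 2θ)/2, the integral (without the A² prefactor) comes out to w/2.
Setting this equal to 1 gives A² = 1/(w/2).
Plugging in w = 7.33 yields A = 0.5224.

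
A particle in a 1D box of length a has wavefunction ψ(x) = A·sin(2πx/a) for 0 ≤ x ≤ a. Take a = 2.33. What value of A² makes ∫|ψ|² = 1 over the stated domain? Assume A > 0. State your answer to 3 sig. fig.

We need A² ∫|f|² dx = 1, taking the integral from 0 to a.
With ∫₀^a sin²(nπx/a) dx = a/2, the integral (without the A² prefactor) comes out to a/2.
With a = 2.33: A² = 0.8584 and A = 0.9265.

A^2 ≈ 0.858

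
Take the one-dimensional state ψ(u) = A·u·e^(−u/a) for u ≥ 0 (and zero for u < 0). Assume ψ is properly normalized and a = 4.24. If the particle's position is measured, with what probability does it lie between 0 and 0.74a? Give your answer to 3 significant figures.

P ≈ 0.186

The probability is P = ∫ |ψ|² du over [0, 0.74a].
With A² fixed by ∫|ψ|² = 1, i.e. A² = (a^3/4)^(−1), substitute and integrate.
Substituting t = u/a, A² and the length scale cancel in the ratio: P = ∫_{0}^{0.74} t^2·e^(-2·t) dt / ∫_{0}^{∞} t^2·e^(-2·t) dt.
An antiderivative of t^2·e^(-2·t) is -(2·t^2 + 2·t + 1)·e^(-2·t)/4; evaluating from 0 to 0.74 gives 1/4 - 4469·e^(-37/25)/5000, while the full integral is 1/4.
Evaluating gives P = 0.1861.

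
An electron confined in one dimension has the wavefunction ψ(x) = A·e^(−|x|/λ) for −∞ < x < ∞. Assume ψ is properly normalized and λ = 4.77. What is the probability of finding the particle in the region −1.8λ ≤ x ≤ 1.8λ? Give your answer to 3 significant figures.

|ψ|² is the probability density, so P = ∫_{−1.8λ}^{1.8λ} |ψ|² dx.
Since A² = 1/(λ), this is the region integral divided by the full normalization integral.
Both integrals are even about x = 0, so only the x ≥ 0 halves are needed (the factors of 2 cancel). Substituting u = x/λ, A² and the length scale cancel in the ratio: P = ∫_{0}^{1.8} e^(-2·u) du / ∫_{0}^{∞} e^(-2·u) du.
With ∫ e^(-2·u) du = -e^(-2·u)/2 + C, the region integral is 1/2 - e^(-18/5)/2 and the full one is 1/2.
The result is P = 0.9727.

P ≈ 0.973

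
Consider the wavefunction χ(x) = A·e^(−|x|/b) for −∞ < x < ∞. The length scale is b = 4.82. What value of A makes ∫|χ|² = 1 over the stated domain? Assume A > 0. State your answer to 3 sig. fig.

A ≈ 0.455

Normalization requires ∫|χ|² dx = 1, integrated from −∞ to ∞.
With χ = A·e^(−|x|/b), the integral evaluates to A²·[b].
Setting this equal to 1 gives A² = 1/(b).
With b = 4.82: A² = 0.2075 and A = 0.4555.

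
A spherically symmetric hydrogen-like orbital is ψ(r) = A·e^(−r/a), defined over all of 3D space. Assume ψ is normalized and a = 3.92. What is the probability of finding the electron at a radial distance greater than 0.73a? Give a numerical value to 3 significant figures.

P = ∫ |ψ|² 4πr² dr over r > 0.73a.
Normalization gives A² = 1/(π·a^3).
Let u = r/a; then A², 4π and the length scale all cancel, so P = ∫_{0.73}^{∞} u^2·e^(-2·u) du ÷ ∫_{0}^{∞} u^2·e^(-2·u) du.
An antiderivative of u^2·e^(-2·u) is -(2·u^2 + 2·u + 1)·e^(-2·u)/4; evaluating from 0.73 to ∞ gives ≈ 0.20470, while the full integral is 1/4.
Taking the ratio yields P = 0.8188.

P ≈ 0.819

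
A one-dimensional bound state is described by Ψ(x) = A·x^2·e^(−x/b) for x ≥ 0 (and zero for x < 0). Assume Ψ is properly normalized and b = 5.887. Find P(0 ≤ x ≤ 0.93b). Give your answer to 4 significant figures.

P ≈ 0.04090

|Ψ|² is the probability density, so P = ∫_{0}^{0.93b} |Ψ|² dx.
With A² fixed by ∫|Ψ|² = 1, i.e. A² = (3·b^5/4)^(−1), substitute and integrate.
In terms of u = x/b (A² and the length scale cancel between numerator and denominator), P = [∫_{0}^{0.93} u^4·e^(-2·u) du] / [∫_{0}^{∞} u^4·e^(-2·u) du].
Using ∫ u^4·e^(-2·u) du = -(u^4/2 + u^3 + 3·u^2/2 + 3·u/2 + 3/4)·e^(-2·u), the numerator is ≈ 0.0306783 and the denominator is 3/4.
Evaluating gives P = 0.040904.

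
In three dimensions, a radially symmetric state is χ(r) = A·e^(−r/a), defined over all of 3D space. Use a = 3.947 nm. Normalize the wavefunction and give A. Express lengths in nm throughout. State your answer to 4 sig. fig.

A ≈ 0.07195 nm^(-3/2)

We need A² ∫|f|² 4πr² dr = 1, taking the integral from 0 to ∞.
The angular integral contributes 4π, leaving ∫₀^∞ r²|χ|² dr.
With ∫₀^∞ r^2 e^(−αr) dr = 2!/α^3, ∫|χ|² 4πr² dr = A²·(π·a^3).
Substituting a = 3.947 gives A² = 0.0051766, so A = 0.071949.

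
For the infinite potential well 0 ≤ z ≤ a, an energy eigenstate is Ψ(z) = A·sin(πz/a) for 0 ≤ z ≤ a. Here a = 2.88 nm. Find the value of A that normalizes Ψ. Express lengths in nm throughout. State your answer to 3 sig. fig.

A ≈ 0.833 nm^(-1/2)

Require ∫ |Ψ|² dz = 1 over the whole domain.
The integral (without the A² prefactor) comes out to a/2.
Setting this equal to 1 gives A² = 1/(a/2).
Plugging in a = 2.88 yields A = 0.8333.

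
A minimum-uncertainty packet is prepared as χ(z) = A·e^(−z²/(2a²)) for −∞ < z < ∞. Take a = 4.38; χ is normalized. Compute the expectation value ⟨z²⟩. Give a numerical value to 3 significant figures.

By definition ⟨z²⟩ = ∫ z^2 |χ(z)|² dz.
Since the A² factors cancel between numerator and denominator, ⟨z²⟩ = a^2/2.
Putting a = 4.38 gives 9.592.

⟨z^2⟩ ≈ 9.59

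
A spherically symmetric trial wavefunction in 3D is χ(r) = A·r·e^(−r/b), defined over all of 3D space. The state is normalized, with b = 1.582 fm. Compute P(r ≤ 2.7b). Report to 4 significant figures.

P ≈ 0.6267

P = ∫ |χ|² 4πr² dr over r ≤ 2.7b.
The full normalization integral is A²·[3·π·b^5] = 1, fixing A².
Let u = r/b; then A², 4π and the length scale all cancel, so P = ∫_{0}^{2.7} u^4·e^(-2·u) du ÷ ∫_{0}^{∞} u^4·e^(-2·u) du.
An antiderivative of u^4·e^(-2·u) is -(u^4/2 + u^3 + 3·u^2/2 + 3·u/2 + 3/4)·e^(-2·u); evaluating from 0 to 2.7 gives ≈ 0.470017, while the full integral is 3/4.
The region integral divided by the full integral gives P = 0.62669.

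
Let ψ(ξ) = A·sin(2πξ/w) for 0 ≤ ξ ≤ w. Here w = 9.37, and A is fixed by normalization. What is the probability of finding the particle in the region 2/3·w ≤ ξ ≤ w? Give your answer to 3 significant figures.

The probability is P = ∫ |ψ|² dξ over [2/3·w, w].
Since A² = 1/(w/2), this is the region integral divided by the full normalization integral.
In terms of u = ξ/w (A² and the length scale cancel between numerator and denominator), P = [∫_{2/3}^{1} sin(2·π·u)^2 du] / [∫_{0}^{1} sin(2·π·u)^2 du].
With ∫ sin(2·π·u)^2 du = u/2 - sin(4·π·u)/(8·π) + C, the region integral is √(3)/(16·π) + 1/6 and the full one is 1/2.
Evaluating gives P = (√(3)/8 + π/3)/π.

P ≈ 0.402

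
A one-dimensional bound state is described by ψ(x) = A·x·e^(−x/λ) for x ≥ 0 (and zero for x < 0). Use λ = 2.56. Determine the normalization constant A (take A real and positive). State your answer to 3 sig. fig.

A ≈ 0.488

The normalization condition is ∫|ψ|² dx = 1 from 0 to ∞.
Using ∫₀^∞ xⁿ e^(−αx) dx = n!/αⁿ⁺¹, ∫|ψ|² dx = A²·(λ^3/4).
Setting this equal to 1 gives A² = 1/(λ^3/4).
Substituting λ = 2.56 gives A² = 0.2384, so A = 0.4883.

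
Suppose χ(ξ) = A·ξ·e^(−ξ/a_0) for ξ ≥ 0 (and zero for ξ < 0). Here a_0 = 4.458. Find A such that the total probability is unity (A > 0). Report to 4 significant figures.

A ≈ 0.2125

Require ∫ |χ|² dξ = 1 over the whole domain.
The integral (without the A² prefactor) comes out to a_0^3/4.
Substituting a_0 = 4.458 gives A² = 0.045148, so A = 0.21248.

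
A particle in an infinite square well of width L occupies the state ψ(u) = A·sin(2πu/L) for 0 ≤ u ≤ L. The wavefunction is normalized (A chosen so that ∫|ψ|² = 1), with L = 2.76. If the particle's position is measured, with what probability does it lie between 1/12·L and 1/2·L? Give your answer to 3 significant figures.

P = ∫_{1/12·L}^{1/2·L} |ψ(u)|² du.
Since A² = 1/(L/2), this is the region integral divided by the full normalization integral.
Substituting t = u/L, A² and the length scale cancel in the ratio: P = ∫_{1/12}^{1/2} sin(2·π·t)^2 dt / ∫_{0}^{1} sin(2·π·t)^2 dt.
With ∫ sin(2·π·t)^2 dt = t/2 - sin(4·π·t)/(8·π) + C, the region integral is √(3)/(16·π) + 5/24 and the full one is 1/2.
Evaluating gives P = √(3)/(8·π) + 5/12.

P ≈ 0.486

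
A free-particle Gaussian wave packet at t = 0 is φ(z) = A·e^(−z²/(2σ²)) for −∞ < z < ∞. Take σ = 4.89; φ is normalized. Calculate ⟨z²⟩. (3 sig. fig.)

The expectation value is the |φ|²-weighted average of z^2: ∫ z^2|φ|² dz.
Evaluating both integrals, ⟨z²⟩ = σ^2/2.
Putting σ = 4.89 gives 11.96.

⟨z^2⟩ ≈ 12.0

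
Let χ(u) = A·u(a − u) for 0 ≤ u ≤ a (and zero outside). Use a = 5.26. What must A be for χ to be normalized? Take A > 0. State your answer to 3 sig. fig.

A ≈ 0.0863

The normalization condition is ∫|χ|² du = 1 from 0 to a.
Expanding the polynomial and integrating term by term, the integral (without the A² prefactor) comes out to a^5/30.
Plugging in a = 5.26 yields A = 0.08632.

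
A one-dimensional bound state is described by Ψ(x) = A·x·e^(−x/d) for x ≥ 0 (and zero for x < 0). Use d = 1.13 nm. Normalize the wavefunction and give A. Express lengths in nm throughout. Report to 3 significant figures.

A ≈ 1.66 nm^(-3/2)

Require ∫ |Ψ|² dx = 1 over the whole domain.
With ∫₀^∞ x^2 e^(−αx) dx = 2!/α^3, with Ψ = A·x·e^(−x/d), the integral evaluates to A²·[d^3/4].
Setting this equal to 1 gives A² = 1/(d^3/4).
Substituting d = 1.13 gives A² = 2.772, so A = 1.665.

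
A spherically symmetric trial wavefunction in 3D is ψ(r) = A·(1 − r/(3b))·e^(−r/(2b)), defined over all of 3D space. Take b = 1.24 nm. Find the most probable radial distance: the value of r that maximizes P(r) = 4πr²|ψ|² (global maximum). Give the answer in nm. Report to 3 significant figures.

The maximum of P(r) = 4πr²|ψ|² occurs where its derivative vanishes.
Solving yields r = b.
With b = 1.24, the most probable radial distance is 1.240 nm.

r ≈ 1.24 nm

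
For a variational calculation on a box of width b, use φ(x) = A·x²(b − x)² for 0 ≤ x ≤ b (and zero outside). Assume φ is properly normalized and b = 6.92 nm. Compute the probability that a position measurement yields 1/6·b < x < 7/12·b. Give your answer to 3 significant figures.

P ≈ 0.689

|φ|² is the probability density, so P = ∫_{1/6·b}^{7/12·b} |φ|² dx.
With A² fixed by ∫|φ|² = 1, i.e. A² = (b^9/630)^(−1), substitute and integrate.
Let u = x/b; then A² and the length scale cancel, so P = ∫_{1/6}^{7/12} u^4·(1 - u)^4 du ÷ ∫_{0}^{1} u^4·(1 - u)^4 du.
Using ∫ u^4·(1 - u)^4 du = u^5·(70·u^4 - 315·u^3 + 540·u^2 - 420·u + 126)/630, the numerator is ≈ 0.0010932 and the denominator is 1/630.
This works out to P = 0.6887.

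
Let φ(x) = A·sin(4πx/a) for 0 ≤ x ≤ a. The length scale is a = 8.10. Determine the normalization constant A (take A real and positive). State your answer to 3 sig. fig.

A ≈ 0.497

We need A² ∫|f|² dx = 1, taking the integral from 0 to a.
With ∫₀^a sin²(nπx/a) dx = a/2, ∫|φ|² dx = A²·(a/2).
Setting this equal to 1 gives A² = 1/(a/2).
With a = 8.10: A² = 0.2469 and A = 0.4969.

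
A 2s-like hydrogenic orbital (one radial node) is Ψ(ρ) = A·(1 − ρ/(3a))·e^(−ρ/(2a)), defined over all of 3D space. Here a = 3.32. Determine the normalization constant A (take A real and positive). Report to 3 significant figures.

Normalization requires ∫|Ψ|² 4πρ² dρ = 1, integrated from 0 to ∞.
The integral (without the A² prefactor) comes out to 8·π·a^3/3.
Setting this equal to 1 gives A² = 1/(8·π·a^3/3).
Substituting a = 3.32 gives A² = 0.003262, so A = 0.05711.

A ≈ 0.0571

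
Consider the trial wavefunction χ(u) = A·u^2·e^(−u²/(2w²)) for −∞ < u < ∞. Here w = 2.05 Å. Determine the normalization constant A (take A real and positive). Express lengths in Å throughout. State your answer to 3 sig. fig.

Require ∫ |χ|² du = 1 over the whole domain.
∫|χ|² du = A²·(3·√(π)·w^5/4).
With w = 2.05: A² = 0.02078 and A = 0.1441.

A ≈ 0.144 Å^(-5/2)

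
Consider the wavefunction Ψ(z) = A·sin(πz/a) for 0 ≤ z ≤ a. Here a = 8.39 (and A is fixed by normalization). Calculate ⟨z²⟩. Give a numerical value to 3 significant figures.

⟨z²⟩ = ∫ z^2 |Ψ|² dz over the full domain.
Since the A² factors cancel between numerator and denominator, ⟨z²⟩ = -a^2/(2·π^2) + a^2/3.
With a = 8.39, ⟨z^2⟩ = 19.90.

⟨z^2⟩ ≈ 19.9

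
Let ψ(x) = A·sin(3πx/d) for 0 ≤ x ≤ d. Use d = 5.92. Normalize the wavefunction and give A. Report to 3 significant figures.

Normalization requires ∫|ψ|² dx = 1, integrated from 0 to d.
Carrying out the integral gives A² · d/2.
Plugging in d = 5.92 yields A = 0.5812.

A ≈ 0.581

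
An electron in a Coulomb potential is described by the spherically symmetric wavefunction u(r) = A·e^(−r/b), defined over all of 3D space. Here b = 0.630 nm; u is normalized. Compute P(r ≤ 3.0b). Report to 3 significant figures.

P ≈ 0.938

P = ∫ |u|² 4πr² dr over r ≤ 3.0b.
A² is fixed by ∫₀^∞ 4πr²|u|² dr = 1, i.e. A² = (π·b^3)^(−1).
Substituting t = r/b, A², 4π and the length scale all cancel in the ratio: P = ∫_{0}^{3.0} t^2·e^(-2·t) dt / ∫_{0}^{∞} t^2·e^(-2·t) dt.
An antiderivative of t^2·e^(-2·t) is -(2·t^2 + 2·t + 1)·e^(-2·t)/4; evaluating from 0 to 3.0 gives 1/4 - 25·e^(-6)/4, while the full integral is 1/4.
This evaluates to P = 0.9380.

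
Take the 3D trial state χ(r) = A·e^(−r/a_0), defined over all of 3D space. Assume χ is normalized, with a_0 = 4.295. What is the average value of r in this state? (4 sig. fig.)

⟨r⟩ ≈ 6.443

By definition ⟨r⟩ = ∫ r |χ(r)|² 4πr² dr.
Using ∫₀^∞ rⁿ e^(−αr) dr = n!/αⁿ⁺¹, since the A² factors cancel between numerator and denominator, ⟨r⟩ = 3·a_0/2.
With a_0 = 4.295, ⟨r⟩ = 6.4425.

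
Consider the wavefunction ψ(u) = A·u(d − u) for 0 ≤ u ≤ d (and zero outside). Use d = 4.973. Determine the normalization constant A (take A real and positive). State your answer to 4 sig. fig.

A ≈ 0.09931

Require ∫ |ψ|² du = 1 over the whole domain.
Expanding the polynomial and integrating term by term, ∫|ψ|² du = A²·(d^5/30).
Plugging in d = 4.973 yields A = 0.099315.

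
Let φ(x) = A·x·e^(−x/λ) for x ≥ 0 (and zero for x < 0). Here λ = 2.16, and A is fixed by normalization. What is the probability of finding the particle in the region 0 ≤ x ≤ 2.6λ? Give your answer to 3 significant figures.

The probability is P = ∫ |φ|² dx over [0, 2.6λ].
Since A² = 1/(λ^3/4), this is the region integral divided by the full normalization integral.
In terms of u = x/λ (A² and the length scale cancel between numerator and denominator), P = [∫_{0}^{2.6} u^2·e^(-2·u) du] / [∫_{0}^{∞} u^2·e^(-2·u) du].
Using ∫ u^2·e^(-2·u) du = -(2·u^2 + 2·u + 1)·e^(-2·u)/4, the numerator is 1/4 - 493·e^(-26/5)/100 and the denominator is 1/4.
Evaluating gives P = 0.8912.

P ≈ 0.891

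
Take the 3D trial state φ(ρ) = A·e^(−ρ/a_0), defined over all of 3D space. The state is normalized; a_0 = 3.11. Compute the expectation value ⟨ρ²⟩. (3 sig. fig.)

The expectation value is the |φ|²-weighted average of ρ^2: ∫ ρ^2|φ|² 4πρ² dρ.
Since the A² factors cancel between numerator and denominator, ⟨ρ²⟩ = 3·a_0^2.
Putting a_0 = 3.11 gives 29.02.

⟨ρ^2⟩ ≈ 29.0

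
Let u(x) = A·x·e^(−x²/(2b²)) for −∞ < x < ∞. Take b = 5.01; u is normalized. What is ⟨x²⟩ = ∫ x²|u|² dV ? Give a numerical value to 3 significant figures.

⟨x²⟩ = ∫ x^2 |u|² dx over the full domain.
Using the Gaussian integral ∫_{−∞}^{∞} e^(−αx²) dx = √(π/α), evaluating both integrals, ⟨x²⟩ = 3·b^2/2.
Putting b = 5.01 gives 37.65.

⟨x^2⟩ ≈ 37.7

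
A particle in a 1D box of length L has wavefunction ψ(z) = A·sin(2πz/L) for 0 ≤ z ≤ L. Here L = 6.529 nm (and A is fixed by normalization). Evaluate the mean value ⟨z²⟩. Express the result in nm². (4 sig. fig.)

The expectation value is the |ψ|²-weighted average of z^2: ∫ z^2|ψ|² dz.
Evaluating both integrals, ⟨z²⟩ = -L^2/(8·π^2) + L^2/3.
Putting L = 6.529 gives 13.669.

⟨z^2⟩ ≈ 13.67 nm^2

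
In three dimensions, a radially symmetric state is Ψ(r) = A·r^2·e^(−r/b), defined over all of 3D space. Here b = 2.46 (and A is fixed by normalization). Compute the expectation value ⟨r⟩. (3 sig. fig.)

The expectation value is the |Ψ|²-weighted average of r: ∫ r|Ψ|² 4πr² dr.
Since the A² factors cancel between numerator and denominator, ⟨r⟩ = 7·b/2.
Putting b = 2.46 gives 8.610.

⟨r⟩ ≈ 8.61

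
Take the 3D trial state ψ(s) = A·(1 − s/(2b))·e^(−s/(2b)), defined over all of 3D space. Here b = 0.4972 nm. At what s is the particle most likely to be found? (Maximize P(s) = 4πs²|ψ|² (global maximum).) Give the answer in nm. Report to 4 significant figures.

s ≈ 2.603 nm

The maximum of P(s) = 4πs²|ψ|² occurs where its derivative vanishes.
This gives s = b·(√(5) + 3).
With b = 0.4972, the most probable radial distance is 2.6034 nm.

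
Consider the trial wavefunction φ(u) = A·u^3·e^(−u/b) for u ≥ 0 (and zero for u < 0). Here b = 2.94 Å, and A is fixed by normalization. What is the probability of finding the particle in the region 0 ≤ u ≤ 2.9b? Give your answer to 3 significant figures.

The probability is P = ∫ |φ|² du over [0, 2.9b].
Since A² = 1/(45·b^7/8), this is the region integral divided by the full normalization integral.
Let t = u/b; then A² and the length scale cancel, so P = ∫_{0}^{2.9} t^6·e^(-2·t) dt ÷ ∫_{0}^{∞} t^6·e^(-2·t) dt.
With ∫ t^6·e^(-2·t) dt = -(4·t^6 + 12·t^5 + 30·t^4 + 60·t^3 + 90·t^2 + 90·t + 45)·e^(-2·t)/8 + C, the region integral is ≈ 2.0340 and the full one is 45/8.
Evaluating gives P = 0.3616.

P ≈ 0.362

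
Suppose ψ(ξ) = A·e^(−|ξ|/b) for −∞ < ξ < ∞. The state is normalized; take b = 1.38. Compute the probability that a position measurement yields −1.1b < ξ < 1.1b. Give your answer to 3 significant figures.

P ≈ 0.889

The probability is P = ∫ |ψ|² dξ over [−1.1b, 1.1b].
With A² fixed by ∫|ψ|² = 1, i.e. A² = (b)^(−1), substitute and integrate.
By symmetry take twice the ξ ≥ 0 contribution in numerator and denominator; the 2's cancel. Substituting u = ξ/b, A² and the length scale cancel in the ratio: P = ∫_{0}^{1.1} e^(-2·u) du / ∫_{0}^{∞} e^(-2·u) du.
With ∫ e^(-2·u) du = -e^(-2·u)/2 + C, the region integral is 1/2 - e^(-11/5)/2 and the full one is 1/2.
Taking the ratio, P = 0.8892.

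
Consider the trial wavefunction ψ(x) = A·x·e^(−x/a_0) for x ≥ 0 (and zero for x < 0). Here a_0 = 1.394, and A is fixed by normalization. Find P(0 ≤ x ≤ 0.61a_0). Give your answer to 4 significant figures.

The probability is P = ∫ |ψ|² dx over [0, 0.61a_0].
The normalization integral ∫|ψ|²dx over the whole domain equals a_0^3/4·A², and A² cancels in the ratio.
Substituting u = x/a_0, A² and the length scale cancel in the ratio: P = ∫_{0}^{0.61} u^2·e^(-2·u) du / ∫_{0}^{∞} u^2·e^(-2·u) du.
With ∫ u^2·e^(-2·u) du = -(2·u^2 + 2·u + 1)·e^(-2·u)/4 + C, the region integral is ≈ 0.0312197 and the full one is 1/4.
Taking the ratio, P = 0.12488.

P ≈ 0.1249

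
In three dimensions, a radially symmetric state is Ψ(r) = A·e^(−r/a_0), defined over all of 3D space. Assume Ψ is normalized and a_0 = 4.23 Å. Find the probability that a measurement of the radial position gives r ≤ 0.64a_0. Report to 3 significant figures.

P ≈ 0.138

Integrate the radial probability density 4πr²|Ψ|² over r ≤ 0.64a_0.
The full normalization integral is A²·[π·a_0^3] = 1, fixing A².
In terms of u = r/a_0 (A², 4π and the length scale all cancel between numerator and denominator), P = [∫_{0}^{0.64} u^2·e^(-2·u) du] / [∫_{0}^{∞} u^2·e^(-2·u) du].
With ∫ u^2·e^(-2·u) du = -(2·u^2 + 2·u + 1)·e^(-2·u)/4 + C, the region integral is 1/4 - 1937·e^(-32/25)/2500 and the full one is 1/4.
The region integral divided by the full integral gives P = 0.1383.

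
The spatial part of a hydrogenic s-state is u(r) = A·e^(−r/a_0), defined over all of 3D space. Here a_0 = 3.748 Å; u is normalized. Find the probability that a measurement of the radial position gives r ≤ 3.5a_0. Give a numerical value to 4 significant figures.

With dV = 4πr²dr, the probability is ∫|u|² dV over r ≤ 3.5a_0.
Normalization gives A² = 1/(π·a_0^3).
In terms of t = r/a_0 (A², 4π and the length scale all cancel between numerator and denominator), P = [∫_{0}^{3.5} t^2·e^(-2·t) dt] / [∫_{0}^{∞} t^2·e^(-2·t) dt].
An antiderivative of t^2·e^(-2·t) is -(2·t^2 + 2·t + 1)·e^(-2·t)/4; evaluating from 0 to 3.5 gives 1/4 - 65·e^(-7)/8, while the full integral is 1/4.
This evaluates to P = 0.97036.

P ≈ 0.9704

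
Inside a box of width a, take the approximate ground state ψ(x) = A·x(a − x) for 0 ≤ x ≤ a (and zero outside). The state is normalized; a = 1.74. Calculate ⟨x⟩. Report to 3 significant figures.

⟨x⟩ = ∫ x |ψ|² dx over the full domain.
Expanding the polynomial and integrating term by term, the ratio of the moment integral to the normalization integral gives ⟨x⟩ = a/2.
Putting a = 1.74 gives 0.8700.

⟨x⟩ ≈ 0.870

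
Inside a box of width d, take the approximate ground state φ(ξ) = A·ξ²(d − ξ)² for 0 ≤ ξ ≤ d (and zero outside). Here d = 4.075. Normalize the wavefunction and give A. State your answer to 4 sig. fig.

A ≈ 0.04509

The normalization condition is ∫|φ|² dξ = 1 from 0 to d.
∫|φ|² dξ = A²·(d^9/630).
So A² = (d^9/630)^(−1).
With d = 4.075: A² = 0.0020333 and A = 0.045092.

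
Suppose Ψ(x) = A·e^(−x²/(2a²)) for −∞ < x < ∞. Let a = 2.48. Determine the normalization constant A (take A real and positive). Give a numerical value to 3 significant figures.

Require ∫ |Ψ|² dx = 1 over the whole domain.
With ∫_{−∞}^{∞} x^(2m) e^(−αx²) dx = (2m−1)!!·√π / (2^m α^(m+1/2)), the integral (without the A² prefactor) comes out to √(π)·a.
So A² = (√(π)·a)^(−1).
With a = 2.48: A² = 0.2275 and A = 0.4770.

A ≈ 0.477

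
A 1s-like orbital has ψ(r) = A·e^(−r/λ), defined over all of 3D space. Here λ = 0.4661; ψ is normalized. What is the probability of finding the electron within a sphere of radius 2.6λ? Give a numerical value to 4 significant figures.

With dV = 4πr²dr, the probability is ∫|ψ|² dV over r ≤ 2.6λ.
A² is fixed by ∫₀^∞ 4πr²|ψ|² dr = 1, i.e. A² = (π·λ^3)^(−1).
In terms of u = r/λ (A², 4π and the length scale all cancel between numerator and denominator), P = [∫_{0}^{2.6} u^2·e^(-2·u) du] / [∫_{0}^{∞} u^2·e^(-2·u) du].
An antiderivative of u^2·e^(-2·u) is -(2·u^2 + 2·u + 1)·e^(-2·u)/4; evaluating from 0 to 2.6 gives 1/4 - 493·e^(-26/5)/100, while the full integral is 1/4.
The region integral divided by the full integral gives P = 0.89121.

P ≈ 0.8912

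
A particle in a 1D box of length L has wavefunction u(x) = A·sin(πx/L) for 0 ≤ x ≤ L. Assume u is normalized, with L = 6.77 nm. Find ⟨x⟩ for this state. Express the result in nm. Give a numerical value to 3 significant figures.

By definition ⟨x⟩ = ∫ x |u(x)|² dx.
Since the A² factors cancel between numerator and denominator, ⟨x⟩ = L/2.
Putting L = 6.77 gives 3.385.

⟨x⟩ ≈ 3.39 nm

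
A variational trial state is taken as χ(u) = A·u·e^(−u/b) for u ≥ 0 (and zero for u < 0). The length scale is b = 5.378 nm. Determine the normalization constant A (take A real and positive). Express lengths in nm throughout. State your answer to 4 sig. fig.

Require ∫ |χ|² du = 1 over the whole domain.
Carrying out the integral gives A² · b^3/4.
So A² = (b^3/4)^(−1).
Plugging in b = 5.378 yields A = 0.16036.

A ≈ 0.1604 nm^(-3/2)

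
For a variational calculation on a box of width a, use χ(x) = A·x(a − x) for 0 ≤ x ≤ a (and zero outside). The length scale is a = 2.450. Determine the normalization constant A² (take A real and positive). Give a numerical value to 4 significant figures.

The normalization condition is ∫|χ|² dx = 1 from 0 to a.
∫|χ|² dx = A²·(a^5/30).
Substituting a = 2.450 gives A² = 0.33985, so A = 0.58297.

A^2 ≈ 0.3399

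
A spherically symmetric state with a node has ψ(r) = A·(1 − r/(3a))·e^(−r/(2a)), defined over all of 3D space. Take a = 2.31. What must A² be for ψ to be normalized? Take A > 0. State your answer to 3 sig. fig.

Require ∫ |ψ|² 4πr² dr = 1 over the whole domain.
With ∫₀^∞ r^4 e^(−αr) dr = 4!/α^5, ∫|ψ|² 4πr² dr = A²·(8·π·a^3/3).
Plugging in a = 2.31 yields A = 0.09841.

A^2 ≈ 0.00968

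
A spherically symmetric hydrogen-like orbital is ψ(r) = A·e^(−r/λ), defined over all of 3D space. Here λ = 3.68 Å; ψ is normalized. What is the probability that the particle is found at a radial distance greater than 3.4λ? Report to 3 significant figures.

P ≈ 0.0344

Integrate the radial probability density 4πr²|ψ|² over r > 3.4λ.
The full normalization integral is A²·[π·λ^3] = 1, fixing A².
Let u = r/λ; then A², 4π and the length scale all cancel, so P = ∫_{3.4}^{∞} u^2·e^(-2·u) du ÷ ∫_{0}^{∞} u^2·e^(-2·u) du.
An antiderivative of u^2·e^(-2·u) is -(2·u^2 + 2·u + 1)·e^(-2·u)/4; evaluating from 3.4 to ∞ gives 773·e^(-34/5)/100, while the full integral is 1/4.
The region integral divided by the full integral gives P = 0.03444.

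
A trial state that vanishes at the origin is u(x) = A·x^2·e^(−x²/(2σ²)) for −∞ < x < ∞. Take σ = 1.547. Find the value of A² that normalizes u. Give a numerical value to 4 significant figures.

Normalization requires ∫|u|² dx = 1, integrated from −∞ to ∞.
With u = A·x^2·e^(−x²/(2σ²)), the integral evaluates to A²·[3·√(π)·σ^5/4].
So A² = (3·√(π)·σ^5/4)^(−1).
Plugging in σ = 1.547 yields A = 0.29138.

A^2 ≈ 0.08490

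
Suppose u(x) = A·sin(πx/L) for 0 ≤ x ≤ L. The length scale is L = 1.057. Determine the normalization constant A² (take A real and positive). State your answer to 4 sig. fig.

A^2 ≈ 1.892

Require ∫ |u|² dx = 1 over the whole domain.
∫|u|² dx = A²·(L/2).
So A² = (L/2)^(−1).
Substituting L = 1.057 gives A² = 1.8921, so A = 1.3756.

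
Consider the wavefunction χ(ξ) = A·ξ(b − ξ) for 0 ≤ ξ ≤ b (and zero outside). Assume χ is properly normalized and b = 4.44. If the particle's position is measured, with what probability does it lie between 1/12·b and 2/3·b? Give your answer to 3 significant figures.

P ≈ 0.785

P = ∫_{1/12·b}^{2/3·b} |χ(ξ)|² dξ.
Since A² = 1/(b^5/30), this is the region integral divided by the full normalization integral.
Let u = ξ/b; then A² and the length scale cancel, so P = ∫_{1/12}^{2/3} u^2·(1 - u)^2 du ÷ ∫_{0}^{1} u^2·(1 - u)^2 du.
With ∫ u^2·(1 - u)^2 du = u^3·(6·u^2 - 15·u + 10)/30 + C, the region integral is ≈ 0.026168 and the full one is 1/30.
The result is P = 0.7850.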